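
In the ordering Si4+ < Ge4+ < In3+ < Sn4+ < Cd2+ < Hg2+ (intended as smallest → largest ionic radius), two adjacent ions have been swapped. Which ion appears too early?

In3+

Compare adjacent ions: they are isoelectronic (46 e⁻) and Sn has more protons than In (50 vs 49), making Sn4+ smaller — yet in this increasing list In3+ sits before Sn4+. Nothing else is reversed, so In3+ should move one place to the right.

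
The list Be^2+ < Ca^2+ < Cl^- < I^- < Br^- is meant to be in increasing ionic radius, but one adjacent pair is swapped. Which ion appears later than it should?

Br^-

The pair I^-, Br^- is the wrong way round — Br^- and I^- are in one column with the same charge; the lighter period-4 ion has one fewer shell and is smaller. All other adjacent pairs agree with periodic trends, so Br^- is the misplaced ion.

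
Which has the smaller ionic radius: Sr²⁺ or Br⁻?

Sr²⁺

Each ion has 36 electrons. The ranking follows nuclear charge in reverse — greater Z gives a smaller radius. Sr²⁺ (Z=38), Br⁻ (Z=35).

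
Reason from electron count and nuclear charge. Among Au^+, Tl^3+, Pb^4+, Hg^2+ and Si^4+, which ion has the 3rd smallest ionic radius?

Tl^3+

Electron counts and nuclear charges: Si^4+ has 10 e⁻ (Z=14), Pb^4+ has 78 e⁻ (Z=82), Tl^3+ has 78 e⁻ (Z=81), Hg^2+ has 78 e⁻ (Z=80), Au^+ has 78 e⁻ (Z=79). Si^4+ < Pb^4+ (same group, period 3 vs 6); Pb^4+ < Tl^3+ (both 78 e⁻, Z=82>81); Tl^3+ < Hg^2+ (both 78 e⁻, Z=81>80); Hg^2+ < Au^+ (both 78 e⁻, Z=80>79).
Full ascending order: Si^4+ < Pb^4+ < Tl^3+ < Hg^2+ < Au^+. Counting from the smallest, position 3 is Tl^3+.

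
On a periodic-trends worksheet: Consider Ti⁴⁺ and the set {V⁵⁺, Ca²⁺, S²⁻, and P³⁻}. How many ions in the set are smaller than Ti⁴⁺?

All of these have 18 electrons (isoelectronic). With the same electron cloud, the ion with the most protons pulls it in tightest. Nuclear charges: V⁵⁺ (Z=23), Ti⁴⁺ (Z=22), Ca²⁺ (Z=20), S²⁻ (Z=16), P³⁻ (Z=15). Highest Z is smallest.
Overall: V⁵⁺ < Ti⁴⁺ < Ca²⁺ < S²⁻ < P³⁻. Ti⁴⁺ has 1 below it and 3 above. So 1 is smaller.

1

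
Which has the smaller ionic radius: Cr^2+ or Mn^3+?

Mn^3+

All of these have 22 electrons (isoelectronic). With the same electron cloud, the ion with the most protons pulls it in tightest. Nuclear charges: Mn^3+ (Z=25), Cr^2+ (Z=24). Highest Z is smallest.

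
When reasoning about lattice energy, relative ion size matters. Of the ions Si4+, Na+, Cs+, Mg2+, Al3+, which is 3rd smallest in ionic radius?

Mg2+

Work out protons and electrons: Si4+ (Z=14, 10 e⁻), Al3+ (Z=13, 10 e⁻), Mg2+ (Z=12, 10 e⁻), Na+ (Z=11, 10 e⁻), Cs+ (Z=55, 54 e⁻). Si4+ < Al3+ (both 10 e⁻, Z=14>13); Al3+ < Mg2+ (isoelectronic, higher Z=13 is smaller); Mg2+ < Na+ (isoelectronic, higher Z=12 is smaller); Na+ < Cs+ (same group, period 3 vs 6).
Full ascending order: Si4+ < Al3+ < Mg2+ < Na+ < Cs+. Counting from the smallest, position 3 is Mg2+.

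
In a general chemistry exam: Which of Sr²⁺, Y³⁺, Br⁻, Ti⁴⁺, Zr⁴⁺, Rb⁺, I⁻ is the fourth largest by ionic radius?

Sr²⁺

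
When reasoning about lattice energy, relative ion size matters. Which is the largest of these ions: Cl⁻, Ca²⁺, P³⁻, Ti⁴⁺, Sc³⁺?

Each ion has 18 electrons. The ranking follows nuclear charge in reverse — greater Z gives a smaller radius. Ti⁴⁺ (Z=22), Sc³⁺ (Z=21), Ca²⁺ (Z=20), Cl⁻ (Z=17), P³⁻ (Z=15).

P³⁻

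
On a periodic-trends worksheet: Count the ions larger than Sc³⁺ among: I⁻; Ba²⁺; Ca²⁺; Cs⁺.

4

Tabulating Z and e⁻: Sc³⁺ (Z=21, 18 e⁻), Ca²⁺ (Z=20, 18 e⁻), Ba²⁺ (Z=56, 54 e⁻), Cs⁺ (Z=55, 54 e⁻), I⁻ (Z=53, 54 e⁻). Sc³⁺ < Ca²⁺ (both 18 e⁻, Z=21>20); Ca²⁺ < Ba²⁺ (same group, 2 shells fewer); Ba²⁺ < Cs⁺ (both 54 e⁻, Z=56>55); Cs⁺ < I⁻ (both 54 e⁻, Z=55>53).
Overall: Sc³⁺ < Ca²⁺ < Ba²⁺ < Cs⁺ < I⁻. Sc³⁺ has 0 below it and 4 above. That's 4.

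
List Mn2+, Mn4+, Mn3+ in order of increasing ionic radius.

Mn4+ < Mn3+ < Mn2+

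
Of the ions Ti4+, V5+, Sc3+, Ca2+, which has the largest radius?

Ca2+

All of these have 18 electrons (isoelectronic). With the same electron cloud, the ion with the most protons pulls it in tightest. Nuclear charges: V5+ (Z=23), Ti4+ (Z=22), Sc3+ (Z=21), Ca2+ (Z=20). Highest Z is smallest.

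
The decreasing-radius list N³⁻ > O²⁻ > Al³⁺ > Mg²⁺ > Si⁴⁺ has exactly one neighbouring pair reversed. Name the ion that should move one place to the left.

The pair Al³⁺, Mg²⁺ is the wrong way round — both have 10 electrons but Z(Al)=13 > Z(Mg)=12, so Al³⁺ should be the smaller of the two. All other adjacent pairs agree with periodic trends, so Mg²⁺ is the misplaced ion.

Mg²⁺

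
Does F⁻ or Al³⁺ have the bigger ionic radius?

Isoelectronic series (10 e⁻ each). Size is set by nuclear charge: more protons means a smaller ion. Al³⁺ (Z=13), F⁻ (Z=9).

F⁻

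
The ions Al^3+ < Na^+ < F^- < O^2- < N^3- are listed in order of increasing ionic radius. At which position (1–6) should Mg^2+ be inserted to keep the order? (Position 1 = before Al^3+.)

2

Isoelectronic series (10 e⁻ each). Size is set by nuclear charge: more protons means a smaller ion. Al^3+ (Z=13), Mg^2+ (Z=12), Na^+ (Z=11), F^- (Z=9), O^2- (Z=8), N^3- (Z=7).
Putting Mg^2+ in gives Al^3+ < Mg^2+ < Na^+ < F^- < O^2- < N^3-; it lands at slot 2.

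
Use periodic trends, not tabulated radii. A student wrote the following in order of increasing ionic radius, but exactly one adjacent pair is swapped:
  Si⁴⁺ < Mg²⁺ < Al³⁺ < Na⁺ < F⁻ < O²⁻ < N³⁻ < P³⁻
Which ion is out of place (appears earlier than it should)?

The pair Mg²⁺, Al³⁺ is the wrong way round — Al³⁺ and Mg²⁺ share 10 electrons; the higher nuclear charge on Al (Z=13) contracts it more, so Al³⁺ < Mg²⁺. All other adjacent pairs agree with periodic trends, so Mg²⁺ is the misplaced ion.

Mg²⁺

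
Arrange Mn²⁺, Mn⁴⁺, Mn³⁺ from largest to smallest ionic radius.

Mn²⁺ > Mn³⁺ > Mn⁴⁺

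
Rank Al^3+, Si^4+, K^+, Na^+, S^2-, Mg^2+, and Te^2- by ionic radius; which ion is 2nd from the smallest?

Electron counts and nuclear charges: Si^4+ (Z=14, 10 e⁻), Al^3+ (Z=13, 10 e⁻), Mg^2+ (Z=12, 10 e⁻), Na^+ (Z=11, 10 e⁻), K^+ (Z=19, 18 e⁻), S^2- (Z=16, 18 e⁻), Te^2- (Z=52, 54 e⁻). Si^4+ < Al^3+ (isoelectronic, higher Z=14 is smaller); Al^3+ < Mg^2+ (isoelectronic, higher Z=13 is smaller); Mg^2+ < Na^+ (both 10 e⁻, Z=12>11); Na^+ < K^+ (same group, 1 shell fewer); K^+ < S^2- (isoelectronic, higher Z=19 is smaller); S^2- < Te^2- (same group, period 3 vs 5).
Ordering: Si^4+ < Al^3+ < Mg^2+ < Na^+ < K^+ < S^2- < Te^2-. The 2nd smallest is Al^3+.

Al^3+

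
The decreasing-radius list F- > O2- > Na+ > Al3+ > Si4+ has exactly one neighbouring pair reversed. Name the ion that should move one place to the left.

O2-

Check each adjacent pair. F- and O2- are reversed: F- and O2- share 10 electrons; the higher nuclear charge on F (Z=9) contracts it more, so F- < O2-. No other neighbouring pair contradicts the periodic trends, so O2- is the ion listed too late.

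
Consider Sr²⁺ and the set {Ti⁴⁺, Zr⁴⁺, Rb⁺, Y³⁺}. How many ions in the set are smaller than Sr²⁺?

3

Electron counts and nuclear charges: Ti⁴⁺ (Z=22, 18 e⁻), Zr⁴⁺ (Z=40, 36 e⁻), Y³⁺ (Z=39, 36 e⁻), Sr²⁺ (Z=38, 36 e⁻), Rb⁺ (Z=37, 36 e⁻). Ti⁴⁺ < Zr⁴⁺ (same group, period 4 vs 5); Zr⁴⁺ < Y³⁺ (isoelectronic, higher Z=40 is smaller); Y³⁺ < Sr²⁺ (both 36 e⁻, Z=39>38); Sr²⁺ < Rb⁺ (both 36 e⁻, Z=38>37).
Placing each against Sr²⁺: smaller — Ti⁴⁺, Zr⁴⁺, Y³⁺; larger — Rb⁺. That's 3.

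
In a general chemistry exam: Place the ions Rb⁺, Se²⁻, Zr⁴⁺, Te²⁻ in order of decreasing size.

Tabulating Z and e⁻: Zr⁴⁺ has 36 e⁻ (Z=40), Rb⁺ has 36 e⁻ (Z=37), Se²⁻ has 36 e⁻ (Z=34), Te²⁻ has 54 e⁻ (Z=52). Zr⁴⁺ < Rb⁺ (isoelectronic, higher Z=40 is smaller); Rb⁺ < Se²⁻ (both 36 e⁻, Z=37>34); Se²⁻ < Te²⁻ (same group, 1 shell fewer).

Te²⁻ > Se²⁻ > Rb⁺ > Zr⁴⁺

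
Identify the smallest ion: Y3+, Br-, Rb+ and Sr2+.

All of these have 36 electrons (isoelectronic). With the same electron cloud, the ion with the most protons pulls it in tightest. Nuclear charges: Y3+ (Z=39), Sr2+ (Z=38), Rb+ (Z=37), Br- (Z=35). Highest Z is smallest.

Y3+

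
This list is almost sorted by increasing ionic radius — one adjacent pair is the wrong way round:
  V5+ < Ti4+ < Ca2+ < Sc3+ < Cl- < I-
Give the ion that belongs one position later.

Scanning neighbour by neighbour, only Ca2+/Sc3+ violates a trend: they are isoelectronic (18 e⁻) and Sc has more protons than Ca (21 vs 20), making Sc3+ smaller. That makes Ca2+ the one sitting a position early relative to where it belongs.

Ca2+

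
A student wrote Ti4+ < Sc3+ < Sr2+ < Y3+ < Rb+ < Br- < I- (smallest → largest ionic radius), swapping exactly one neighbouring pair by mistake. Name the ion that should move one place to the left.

Compare adjacent ions: they are isoelectronic (36 e⁻) and Y has more protons than Sr (39 vs 38), making Y3+ smaller — yet in this increasing list Sr2+ sits before Y3+. Nothing else is reversed, so Y3+ should move one place to the left.

Y3+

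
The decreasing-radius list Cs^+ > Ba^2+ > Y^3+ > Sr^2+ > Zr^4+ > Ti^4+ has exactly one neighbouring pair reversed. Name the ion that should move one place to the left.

Sr^2+

Scanning neighbour by neighbour, only Y^3+/Sr^2+ violates a trend: both have 36 electrons but Z(Y)=39 > Z(Sr)=38, so Y^3+ should be the smaller of the two. That makes Sr^2+ the one sitting a position late relative to where it belongs.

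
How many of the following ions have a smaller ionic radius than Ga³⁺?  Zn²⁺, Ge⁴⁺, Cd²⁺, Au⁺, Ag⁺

1

Work out protons and electrons: Ge⁴⁺ has 28 e⁻ (Z=32), Ga³⁺ has 28 e⁻ (Z=31), Zn²⁺ has 28 e⁻ (Z=30), Cd²⁺ has 46 e⁻ (Z=48), Ag⁺ has 46 e⁻ (Z=47), Au⁺ has 78 e⁻ (Z=79). Ge⁴⁺ < Ga³⁺ (isoelectronic, higher Z=32 is smaller); Ga³⁺ < Zn²⁺ (isoelectronic, higher Z=31 is smaller); Zn²⁺ < Cd²⁺ (same group, period 4 vs 5); Cd²⁺ < Ag⁺ (isoelectronic, higher Z=48 is smaller); Ag⁺ < Au⁺ (same group, period 5 vs 6).
Relative to Ga³⁺, the ions that are smaller are Ge⁴⁺. That's 1.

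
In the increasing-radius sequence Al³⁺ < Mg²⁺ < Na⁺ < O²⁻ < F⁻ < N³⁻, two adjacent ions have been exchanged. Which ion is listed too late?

Compare adjacent ions: both have 10 electrons but Z(F)=9 > Z(O)=8, so F⁻ should be the smaller of the two — yet in this increasing list O²⁻ sits before F⁻. Nothing else is reversed, so F⁻ should move one place to the left.

F⁻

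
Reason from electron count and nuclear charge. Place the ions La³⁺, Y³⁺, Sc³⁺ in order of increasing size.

Sc³⁺ < Y³⁺ < La³⁺

All are in the same group with charge +3. Radius grows down the group as n (the outermost shell) increases.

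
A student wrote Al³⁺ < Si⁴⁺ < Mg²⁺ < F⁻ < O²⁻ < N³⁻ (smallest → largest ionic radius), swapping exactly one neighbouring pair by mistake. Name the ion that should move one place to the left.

Si⁴⁺

The pair Al³⁺, Si⁴⁺ is the wrong way round — both have 10 electrons but Z(Si)=14 > Z(Al)=13, so Si⁴⁺ should be the smaller of the two. All other adjacent pairs agree with periodic trends, so Si⁴⁺ is the misplaced ion.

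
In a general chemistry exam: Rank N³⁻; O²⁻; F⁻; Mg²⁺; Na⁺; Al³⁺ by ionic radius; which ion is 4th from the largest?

All of these have 10 electrons (isoelectronic). With the same electron cloud, the ion with the most protons pulls it in tightest. Nuclear charges: Al³⁺ (Z=13), Mg²⁺ (Z=12), Na⁺ (Z=11), F⁻ (Z=9), O²⁻ (Z=8), N³⁻ (Z=7). Highest Z is smallest.
So the order is Al³⁺ < Mg²⁺ < Na⁺ < F⁻ < O²⁻ < N³⁻; the 4th-largest ion is Na⁺.

Na⁺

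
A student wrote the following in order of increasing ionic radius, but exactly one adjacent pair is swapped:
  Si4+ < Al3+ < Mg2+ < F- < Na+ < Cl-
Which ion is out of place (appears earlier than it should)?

F-

Scanning neighbour by neighbour, only F-/Na+ violates a trend: Na+ and F- share 10 electrons; the higher nuclear charge on Na (Z=11) contracts it more, so Na+ < F-. That makes F- the one sitting a position early relative to where it belongs.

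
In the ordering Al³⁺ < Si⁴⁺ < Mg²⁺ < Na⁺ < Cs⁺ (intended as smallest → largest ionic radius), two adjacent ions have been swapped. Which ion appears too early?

Al³⁺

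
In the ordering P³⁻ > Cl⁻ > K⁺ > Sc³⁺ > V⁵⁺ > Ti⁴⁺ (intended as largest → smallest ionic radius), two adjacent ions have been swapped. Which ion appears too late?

Ti⁴⁺

The pair V⁵⁺, Ti⁴⁺ is the wrong way round — they are isoelectronic (18 e⁻) and V has more protons than Ti (23 vs 22), making V⁵⁺ smaller. All other adjacent pairs agree with periodic trends, so Ti⁴⁺ is the misplaced ion.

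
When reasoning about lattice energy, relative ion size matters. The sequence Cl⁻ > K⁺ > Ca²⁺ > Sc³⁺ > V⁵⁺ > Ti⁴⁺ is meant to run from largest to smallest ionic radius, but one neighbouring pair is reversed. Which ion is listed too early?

The pair V⁵⁺, Ti⁴⁺ is the wrong way round — V⁵⁺ and Ti⁴⁺ share 18 electrons; the higher nuclear charge on V (Z=23) contracts it more, so V⁵⁺ < Ti⁴⁺. All other adjacent pairs agree with periodic trends, so V⁵⁺ is the misplaced ion.

V⁵⁺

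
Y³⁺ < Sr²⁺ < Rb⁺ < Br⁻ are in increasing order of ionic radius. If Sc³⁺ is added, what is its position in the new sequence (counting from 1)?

1

First list Z and electron count for each: Sc³⁺ (Z=21, 18 e⁻), Y³⁺ (Z=39, 36 e⁻), Sr²⁺ (Z=38, 36 e⁻), Rb⁺ (Z=37, 36 e⁻), Br⁻ (Z=35, 36 e⁻). Sc³⁺ < Y³⁺ (same group, 1 shell fewer); Y³⁺ < Sr²⁺ (both 36 e⁻, Z=39>38); Sr²⁺ < Rb⁺ (isoelectronic, higher Z=38 is smaller); Rb⁺ < Br⁻ (both 36 e⁻, Z=37>35).
With Sc³⁺ included the full order is Sc³⁺ < Y³⁺ < Sr²⁺ < Rb⁺ < Br⁻, so it takes position 1.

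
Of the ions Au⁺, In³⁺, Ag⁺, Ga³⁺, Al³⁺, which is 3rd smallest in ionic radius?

In³⁺

Work out protons and electrons: Al³⁺ (Z=13, 10 e⁻), Ga³⁺ (Z=31, 28 e⁻), In³⁺ (Z=49, 46 e⁻), Ag⁺ (Z=47, 46 e⁻), Au⁺ (Z=79, 78 e⁻). Al³⁺ < Ga³⁺ (same group, period 3 vs 4); Ga³⁺ < In³⁺ (same group, 1 shell fewer); In³⁺ < Ag⁺ (isoelectronic, higher Z=49 is smaller); Ag⁺ < Au⁺ (same group, period 5 vs 6).
Ordering: Al³⁺ < Ga³⁺ < In³⁺ < Ag⁺ < Au⁺. The 3rd smallest is In³⁺.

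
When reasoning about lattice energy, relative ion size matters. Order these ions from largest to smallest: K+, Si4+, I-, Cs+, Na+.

First list Z and electron count for each: Si4+: 10 e⁻, Z=14, Na+: 10 e⁻, Z=11, K+: 18 e⁻, Z=19, Cs+: 54 e⁻, Z=55, I-: 54 e⁻, Z=53. Si4+ < Na+ (isoelectronic, higher Z=14 is smaller); Na+ < K+ (same group, 1 shell fewer); K+ < Cs+ (same group, period 4 vs 6); Cs+ < I- (both 54 e⁻, Z=55>53).

I- > Cs+ > K+ > Na+ > Si4+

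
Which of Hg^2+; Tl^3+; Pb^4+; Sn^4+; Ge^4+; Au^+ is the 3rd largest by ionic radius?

Tl^3+

First list Z and electron count for each: Ge^4+ (Z=32, 28 e⁻), Sn^4+ (Z=50, 46 e⁻), Pb^4+ (Z=82, 78 e⁻), Tl^3+ (Z=81, 78 e⁻), Hg^2+ (Z=80, 78 e⁻), Au^+ (Z=79, 78 e⁻). Ge^4+ < Sn^4+ (same group, 1 shell fewer); Sn^4+ < Pb^4+ (same group, 1 shell fewer); Pb^4+ < Tl^3+ (isoelectronic, higher Z=82 is smaller); Tl^3+ < Hg^2+ (both 78 e⁻, Z=81>80); Hg^2+ < Au^+ (isoelectronic, higher Z=80 is smaller).
That gives Ge^4+ < Sn^4+ < Pb^4+ < Tl^3+ < Hg^2+ < Au^+. From the largest end, number 3 is Tl^3+.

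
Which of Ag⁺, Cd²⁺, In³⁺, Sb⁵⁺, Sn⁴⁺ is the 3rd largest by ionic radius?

Each ion has 46 electrons. The ranking follows nuclear charge in reverse — greater Z gives a smaller radius. Sb⁵⁺ (Z=51), Sn⁴⁺ (Z=50), In³⁺ (Z=49), Cd²⁺ (Z=48), Ag⁺ (Z=47).
So the order is Sb⁵⁺ < Sn⁴⁺ < In³⁺ < Cd²⁺ < Ag⁺; the 3rd-largest ion is In³⁺.

In³⁺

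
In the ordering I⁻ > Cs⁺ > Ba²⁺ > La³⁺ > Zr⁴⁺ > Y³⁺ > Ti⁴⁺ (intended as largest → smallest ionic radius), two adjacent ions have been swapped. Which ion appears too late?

Scanning neighbour by neighbour, only Zr⁴⁺/Y³⁺ violates a trend: both have 36 electrons but Z(Zr)=40 > Z(Y)=39, so Zr⁴⁺ should be the smaller of the two. That makes Y³⁺ the one sitting a position late relative to where it belongs.

Y³⁺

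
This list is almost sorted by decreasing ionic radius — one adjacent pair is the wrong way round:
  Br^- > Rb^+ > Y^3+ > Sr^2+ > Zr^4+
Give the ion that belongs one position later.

Check each adjacent pair. Y^3+ and Sr^2+ are reversed: Y^3+ and Sr^2+ share 36 electrons; the higher nuclear charge on Y (Z=39) contracts it more, so Y^3+ < Sr^2+. No other neighbouring pair contradicts the periodic trends, so Y^3+ is the ion listed too early.

Y^3+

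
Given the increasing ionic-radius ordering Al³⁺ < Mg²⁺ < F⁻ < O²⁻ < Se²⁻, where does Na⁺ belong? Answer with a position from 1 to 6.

3

Work out protons and electrons: Al³⁺: 10 e⁻, Z=13, Mg²⁺: 10 e⁻, Z=12, Na⁺: 10 e⁻, Z=11, F⁻: 10 e⁻, Z=9, O²⁻: 10 e⁻, Z=8, Se²⁻: 36 e⁻, Z=34. Al³⁺ < Mg²⁺ (both 10 e⁻, Z=13>12); Mg²⁺ < Na⁺ (isoelectronic, higher Z=12 is smaller); Na⁺ < F⁻ (isoelectronic, higher Z=11 is smaller); F⁻ < O²⁻ (isoelectronic, higher Z=9 is smaller); O²⁻ < Se²⁻ (same group, 2 shells fewer).
Putting Na⁺ in gives Al³⁺ < Mg²⁺ < Na⁺ < F⁻ < O²⁻ < Se²⁻; it lands at slot 3.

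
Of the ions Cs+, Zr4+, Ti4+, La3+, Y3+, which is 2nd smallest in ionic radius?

Zr4+

Tabulating Z and e⁻: Ti4+: 18 e⁻, Z=22, Zr4+: 36 e⁻, Z=40, Y3+: 36 e⁻, Z=39, La3+: 54 e⁻, Z=57, Cs+: 54 e⁻, Z=55. Ti4+ < Zr4+ (same group, 1 shell fewer); Zr4+ < Y3+ (both 36 e⁻, Z=40>39); Y3+ < La3+ (same group, period 5 vs 6); La3+ < Cs+ (isoelectronic, higher Z=57 is smaller).
Ordering: Ti4+ < Zr4+ < Y3+ < La3+ < Cs+. The 2nd smallest is Zr4+.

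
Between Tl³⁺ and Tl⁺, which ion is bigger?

Tl⁺

For a single element, ionic radius drops as positive charge rises — Tl³⁺ < Tl⁺.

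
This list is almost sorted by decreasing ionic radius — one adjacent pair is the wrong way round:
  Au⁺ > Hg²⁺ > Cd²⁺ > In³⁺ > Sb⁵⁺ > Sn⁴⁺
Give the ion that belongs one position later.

Compare adjacent ions: both have 46 electrons but Z(Sb)=51 > Z(Sn)=50, so Sb⁵⁺ should be the smaller of the two — yet in this decreasing list Sb⁵⁺ sits before Sn⁴⁺. Nothing else is reversed, so Sb⁵⁺ should move one place to the right.

Sb⁵⁺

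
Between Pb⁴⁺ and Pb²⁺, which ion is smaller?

These are all Pb ions. Removing more electrons (higher positive charge) pulls the remaining electrons in closer, so Pb⁴⁺ is smallest and Pb²⁺ is largest.

Pb⁴⁺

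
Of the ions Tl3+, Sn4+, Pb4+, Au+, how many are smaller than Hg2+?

First list Z and electron count for each: Sn4+ (Z=50, 46 e⁻), Pb4+ (Z=82, 78 e⁻), Tl3+ (Z=81, 78 e⁻), Hg2+ (Z=80, 78 e⁻), Au+ (Z=79, 78 e⁻). Sn4+ < Pb4+ (same group, period 5 vs 6); Pb4+ < Tl3+ (both 78 e⁻, Z=82>81); Tl3+ < Hg2+ (isoelectronic, higher Z=81 is smaller); Hg2+ < Au+ (both 78 e⁻, Z=80>79).
Relative to Hg2+, the ions that are smaller are Sn4+, Pb4+, Tl3+. So 3 are smaller.

3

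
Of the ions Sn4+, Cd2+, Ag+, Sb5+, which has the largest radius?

Ag+

All of these have 46 electrons (isoelectronic). With the same electron cloud, the ion with the most protons pulls it in tightest. Nuclear charges: Sb5+ (Z=51), Sn4+ (Z=50), Cd2+ (Z=48), Ag+ (Z=47). Highest Z is smallest.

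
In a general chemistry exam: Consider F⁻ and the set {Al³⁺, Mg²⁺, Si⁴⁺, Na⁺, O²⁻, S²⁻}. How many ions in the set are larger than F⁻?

2

Electron counts and nuclear charges: Si⁴⁺: 10 e⁻, Z=14, Al³⁺: 10 e⁻, Z=13, Mg²⁺: 10 e⁻, Z=12, Na⁺: 10 e⁻, Z=11, F⁻: 10 e⁻, Z=9, O²⁻: 10 e⁻, Z=8, S²⁻: 18 e⁻, Z=16. Si⁴⁺ < Al³⁺ (both 10 e⁻, Z=14>13); Al³⁺ < Mg²⁺ (isoelectronic, higher Z=13 is smaller); Mg²⁺ < Na⁺ (both 10 e⁻, Z=12>11); Na⁺ < F⁻ (both 10 e⁻, Z=11>9); F⁻ < O²⁻ (isoelectronic, higher Z=9 is smaller); O²⁻ < S²⁻ (same group, period 2 vs 3).
Relative to F⁻, the ions that are larger are O²⁻, S²⁻. Count: 2.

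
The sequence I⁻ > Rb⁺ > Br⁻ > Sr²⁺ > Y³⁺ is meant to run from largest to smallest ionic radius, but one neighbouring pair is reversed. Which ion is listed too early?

Compare adjacent ions: both have 36 electrons but Z(Rb)=37 > Z(Br)=35, so Rb⁺ should be the smaller of the two — yet in this decreasing list Rb⁺ sits before Br⁻. Nothing else is reversed, so Rb⁺ should move one place to the right.

Rb⁺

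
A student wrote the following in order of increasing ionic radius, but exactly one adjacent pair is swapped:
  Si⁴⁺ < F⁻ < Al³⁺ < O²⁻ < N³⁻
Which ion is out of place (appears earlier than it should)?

Check each adjacent pair. F⁻ and Al³⁺ are reversed: they are isoelectronic (10 e⁻) and Al has more protons than F (13 vs 9), making Al³⁺ smaller. No other neighbouring pair contradicts the periodic trends, so F⁻ is the ion listed too early.

F⁻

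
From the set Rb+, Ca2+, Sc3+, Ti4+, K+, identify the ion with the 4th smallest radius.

K+

Ti4+: 18 e⁻, Z=22, Sc3+: 18 e⁻, Z=21, Ca2+: 18 e⁻, Z=20, K+: 18 e⁻, Z=19, Rb+: 36 e⁻, Z=37. Ti4+ < Sc3+ (both 18 e⁻, Z=22>21); Sc3+ < Ca2+ (isoelectronic, higher Z=21 is smaller); Ca2+ < K+ (isoelectronic, higher Z=20 is smaller); K+ < Rb+ (same group, 1 shell fewer).
So the order is Ti4+ < Sc3+ < Ca2+ < K+ < Rb+; the 4th-smallest ion is K+.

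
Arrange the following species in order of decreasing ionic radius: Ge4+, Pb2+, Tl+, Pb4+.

Work out protons and electrons: Ge4+ (Z=32, 28 e⁻), Pb4+ (Z=82, 78 e⁻), Pb2+ (Z=82, 80 e⁻), Tl+ (Z=81, 80 e⁻). Ge4+ < Pb4+ (same group, 2 shells fewer); Pb4+ < Pb2+ (same element, +4 vs +2); Pb2+ < Tl+ (isoelectronic, higher Z=82 is smaller).

Tl+ > Pb2+ > Pb4+ > Ge4+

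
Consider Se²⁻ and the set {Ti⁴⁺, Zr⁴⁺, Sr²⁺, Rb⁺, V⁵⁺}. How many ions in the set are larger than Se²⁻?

Electron counts and nuclear charges: V⁵⁺ has 18 e⁻ (Z=23), Ti⁴⁺ has 18 e⁻ (Z=22), Zr⁴⁺ has 36 e⁻ (Z=40), Sr²⁺ has 36 e⁻ (Z=38), Rb⁺ has 36 e⁻ (Z=37), Se²⁻ has 36 e⁻ (Z=34). V⁵⁺ < Ti⁴⁺ (isoelectronic, higher Z=23 is smaller); Ti⁴⁺ < Zr⁴⁺ (same group, period 4 vs 5); Zr⁴⁺ < Sr²⁺ (isoelectronic, higher Z=40 is smaller); Sr²⁺ < Rb⁺ (isoelectronic, higher Z=38 is smaller); Rb⁺ < Se²⁻ (isoelectronic, higher Z=37 is smaller).
Relative to Se²⁻, the ions that are larger are none. That's 0.

0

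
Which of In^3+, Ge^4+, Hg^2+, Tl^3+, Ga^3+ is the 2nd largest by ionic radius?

Tl^3+

First list Z and electron count for each: Ge^4+ (Z=32, 28 e⁻), Ga^3+ (Z=31, 28 e⁻), In^3+ (Z=49, 46 e⁻), Tl^3+ (Z=81, 78 e⁻), Hg^2+ (Z=80, 78 e⁻). Ge^4+ < Ga^3+ (both 28 e⁻, Z=32>31); Ga^3+ < In^3+ (same group, period 4 vs 5); In^3+ < Tl^3+ (same group, 1 shell fewer); Tl^3+ < Hg^2+ (both 78 e⁻, Z=81>80).
Ordering: Ge^4+ < Ga^3+ < In^3+ < Tl^3+ < Hg^2+. The 2nd largest is Tl^3+.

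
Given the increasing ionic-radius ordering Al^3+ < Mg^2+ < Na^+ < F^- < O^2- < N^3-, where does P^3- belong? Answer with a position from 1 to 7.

Al^3+ has 10 e⁻ (Z=13), Mg^2+ has 10 e⁻ (Z=12), Na^+ has 10 e⁻ (Z=11), F^- has 10 e⁻ (Z=9), O^2- has 10 e⁻ (Z=8), N^3- has 10 e⁻ (Z=7), P^3- has 18 e⁻ (Z=15). Al^3+ < Mg^2+ (isoelectronic, higher Z=13 is smaller); Mg^2+ < Na^+ (both 10 e⁻, Z=12>11); Na^+ < F^- (isoelectronic, higher Z=11 is smaller); F^- < O^2- (isoelectronic, higher Z=9 is smaller); O^2- < N^3- (both 10 e⁻, Z=8>7); N^3- < P^3- (same group, period 2 vs 3).
The complete sequence is Al^3+ < Mg^2+ < Na^+ < F^- < O^2- < N^3- < P^3-. P^3- sits at position 7.

7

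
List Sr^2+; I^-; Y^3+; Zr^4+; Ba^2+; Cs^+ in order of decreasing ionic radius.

I^- > Cs^+ > Ba^2+ > Sr^2+ > Y^3+ > Zr^4+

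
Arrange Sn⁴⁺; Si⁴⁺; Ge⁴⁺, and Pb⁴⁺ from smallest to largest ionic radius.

All are in the same group with charge +4. Radius grows down the group as n (the outermost shell) increases.

Si⁴⁺ < Ge⁴⁺ < Sn⁴⁺ < Pb⁴⁺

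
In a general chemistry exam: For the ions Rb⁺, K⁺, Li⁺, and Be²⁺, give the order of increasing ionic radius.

Be²⁺ < Li⁺ < K⁺ < Rb⁺

Work out protons and electrons: Be²⁺: 2 e⁻, Z=4, Li⁺: 2 e⁻, Z=3, K⁺: 18 e⁻, Z=19, Rb⁺: 36 e⁻, Z=37. Be²⁺ < Li⁺ (both 2 e⁻, Z=4>3); Li⁺ < K⁺ (same group, period 2 vs 4); K⁺ < Rb⁺ (same group, period 4 vs 5).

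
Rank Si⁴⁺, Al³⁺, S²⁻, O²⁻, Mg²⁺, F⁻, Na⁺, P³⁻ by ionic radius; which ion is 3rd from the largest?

Work out protons and electrons: Si⁴⁺ has 10 e⁻ (Z=14), Al³⁺ has 10 e⁻ (Z=13), Mg²⁺ has 10 e⁻ (Z=12), Na⁺ has 10 e⁻ (Z=11), F⁻ has 10 e⁻ (Z=9), O²⁻ has 10 e⁻ (Z=8), S²⁻ has 18 e⁻ (Z=16), P³⁻ has 18 e⁻ (Z=15). Si⁴⁺ < Al³⁺ (isoelectronic, higher Z=14 is smaller); Al³⁺ < Mg²⁺ (both 10 e⁻, Z=13>12); Mg²⁺ < Na⁺ (both 10 e⁻, Z=12>11); Na⁺ < F⁻ (isoelectronic, higher Z=11 is smaller); F⁻ < O²⁻ (both 10 e⁻, Z=9>8); O²⁻ < S²⁻ (same group, 1 shell fewer); S²⁻ < P³⁻ (both 18 e⁻, Z=16>15).
Ordering: Si⁴⁺ < Al³⁺ < Mg²⁺ < Na⁺ < F⁻ < O²⁻ < S²⁻ < P³⁻. The 3rd largest is O²⁻.

O²⁻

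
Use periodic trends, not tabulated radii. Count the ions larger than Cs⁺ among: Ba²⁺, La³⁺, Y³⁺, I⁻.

1

Electron counts and nuclear charges: Y³⁺ has 36 e⁻ (Z=39), La³⁺ has 54 e⁻ (Z=57), Ba²⁺ has 54 e⁻ (Z=56), Cs⁺ has 54 e⁻ (Z=55), I⁻ has 54 e⁻ (Z=53). Y³⁺ < La³⁺ (same group, 1 shell fewer); La³⁺ < Ba²⁺ (both 54 e⁻, Z=57>56); Ba²⁺ < Cs⁺ (isoelectronic, higher Z=56 is smaller); Cs⁺ < I⁻ (both 54 e⁻, Z=55>53).
Relative to Cs⁺, the ions that are larger are I⁻. Count: 1.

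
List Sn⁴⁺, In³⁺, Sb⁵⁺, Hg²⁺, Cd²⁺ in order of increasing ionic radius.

Sb⁵⁺ < Sn⁴⁺ < In³⁺ < Cd²⁺ < Hg²⁺

Tabulating Z and e⁻: Sb⁵⁺ (Z=51, 46 e⁻), Sn⁴⁺ (Z=50, 46 e⁻), In³⁺ (Z=49, 46 e⁻), Cd²⁺ (Z=48, 46 e⁻), Hg²⁺ (Z=80, 78 e⁻). Sb⁵⁺ < Sn⁴⁺ (both 46 e⁻, Z=51>50); Sn⁴⁺ < In³⁺ (isoelectronic, higher Z=50 is smaller); In³⁺ < Cd²⁺ (isoelectronic, higher Z=49 is smaller); Cd²⁺ < Hg²⁺ (same group, period 5 vs 6).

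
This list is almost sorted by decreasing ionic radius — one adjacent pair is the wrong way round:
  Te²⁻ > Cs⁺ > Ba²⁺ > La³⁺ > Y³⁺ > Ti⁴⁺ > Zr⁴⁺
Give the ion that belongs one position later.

Ti⁴⁺

Scanning neighbour by neighbour, only Ti⁴⁺/Zr⁴⁺ violates a trend: Ti⁴⁺ and Zr⁴⁺ are in one column with the same charge; the lighter period-4 ion has one fewer shell and is smaller. That makes Ti⁴⁺ the one sitting a position early relative to where it belongs.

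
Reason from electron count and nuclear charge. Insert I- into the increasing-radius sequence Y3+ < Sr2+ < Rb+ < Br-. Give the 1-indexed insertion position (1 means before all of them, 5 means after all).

Tabulating Z and e⁻: Y3+ (Z=39, 36 e⁻), Sr2+ (Z=38, 36 e⁻), Rb+ (Z=37, 36 e⁻), Br- (Z=35, 36 e⁻), I- (Z=53, 54 e⁻). Y3+ < Sr2+ (isoelectronic, higher Z=39 is smaller); Sr2+ < Rb+ (isoelectronic, higher Z=38 is smaller); Rb+ < Br- (both 36 e⁻, Z=37>35); Br- < I- (same group, 1 shell fewer).
The complete sequence is Y3+ < Sr2+ < Rb+ < Br- < I-. I- sits at position 5.

5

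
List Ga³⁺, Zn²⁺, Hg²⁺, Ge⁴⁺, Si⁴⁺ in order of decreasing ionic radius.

Hg²⁺ > Zn²⁺ > Ga³⁺ > Ge⁴⁺ > Si⁴⁺

Electron counts and nuclear charges: Si⁴⁺: 10 e⁻, Z=14, Ge⁴⁺: 28 e⁻, Z=32, Ga³⁺: 28 e⁻, Z=31, Zn²⁺: 28 e⁻, Z=30, Hg²⁺: 78 e⁻, Z=80. Si⁴⁺ < Ge⁴⁺ (same group, 1 shell fewer); Ge⁴⁺ < Ga³⁺ (both 28 e⁻, Z=32>31); Ga³⁺ < Zn²⁺ (isoelectronic, higher Z=31 is smaller); Zn²⁺ < Hg²⁺ (same group, 2 shells fewer).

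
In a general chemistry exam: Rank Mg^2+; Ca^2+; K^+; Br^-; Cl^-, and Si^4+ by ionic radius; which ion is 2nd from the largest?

Cl^-

First list Z and electron count for each: Si^4+ (Z=14, 10 e⁻), Mg^2+ (Z=12, 10 e⁻), Ca^2+ (Z=20, 18 e⁻), K^+ (Z=19, 18 e⁻), Cl^- (Z=17, 18 e⁻), Br^- (Z=35, 36 e⁻). Si^4+ < Mg^2+ (isoelectronic, higher Z=14 is smaller); Mg^2+ < Ca^2+ (same group, 1 shell fewer); Ca^2+ < K^+ (both 18 e⁻, Z=20>19); K^+ < Cl^- (both 18 e⁻, Z=19>17); Cl^- < Br^- (same group, 1 shell fewer).
Ordering: Si^4+ < Mg^2+ < Ca^2+ < K^+ < Cl^- < Br^-. The 2nd largest is Cl^-.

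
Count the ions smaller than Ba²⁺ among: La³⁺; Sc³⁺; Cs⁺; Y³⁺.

Tabulating Z and e⁻: Sc³⁺ has 18 e⁻ (Z=21), Y³⁺ has 36 e⁻ (Z=39), La³⁺ has 54 e⁻ (Z=57), Ba²⁺ has 54 e⁻ (Z=56), Cs⁺ has 54 e⁻ (Z=55). Sc³⁺ < Y³⁺ (same group, period 4 vs 5); Y³⁺ < La³⁺ (same group, period 5 vs 6); La³⁺ < Ba²⁺ (isoelectronic, higher Z=57 is smaller); Ba²⁺ < Cs⁺ (isoelectronic, higher Z=56 is smaller).
Ordering all of them (including Ba²⁺) by radius gives Sc³⁺ < Y³⁺ < La³⁺ < Ba²⁺ < Cs⁺. That's 3.

3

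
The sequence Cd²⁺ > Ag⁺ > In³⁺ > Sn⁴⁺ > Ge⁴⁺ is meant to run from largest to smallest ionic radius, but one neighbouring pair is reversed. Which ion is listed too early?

Scanning neighbour by neighbour, only Cd²⁺/Ag⁺ violates a trend: Cd²⁺ and Ag⁺ share 46 electrons; the higher nuclear charge on Cd (Z=48) contracts it more, so Cd²⁺ < Ag⁺. That makes Cd²⁺ the one sitting a position early relative to where it belongs.

Cd²⁺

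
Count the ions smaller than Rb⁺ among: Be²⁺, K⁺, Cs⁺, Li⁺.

3

First list Z and electron count for each: Be²⁺: 2 e⁻, Z=4, Li⁺: 2 e⁻, Z=3, K⁺: 18 e⁻, Z=19, Rb⁺: 36 e⁻, Z=37, Cs⁺: 54 e⁻, Z=55. Be²⁺ < Li⁺ (both 2 e⁻, Z=4>3); Li⁺ < K⁺ (same group, period 2 vs 4); K⁺ < Rb⁺ (same group, 1 shell fewer); Rb⁺ < Cs⁺ (same group, period 5 vs 6).
Ordering all of them (including Rb⁺) by radius gives Be²⁺ < Li⁺ < K⁺ < Rb⁺ < Cs⁺. Count: 3.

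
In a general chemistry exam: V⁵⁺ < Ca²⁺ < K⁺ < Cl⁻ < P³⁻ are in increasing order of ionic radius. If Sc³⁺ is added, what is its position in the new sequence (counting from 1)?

2

Each ion has 18 electrons. The ranking follows nuclear charge in reverse — greater Z gives a smaller radius. V⁵⁺ (Z=23), Sc³⁺ (Z=21), Ca²⁺ (Z=20), K⁺ (Z=19), Cl⁻ (Z=17), P³⁻ (Z=15).
Putting Sc³⁺ in gives V⁵⁺ < Sc³⁺ < Ca²⁺ < K⁺ < Cl⁻ < P³⁻; it lands at slot 2.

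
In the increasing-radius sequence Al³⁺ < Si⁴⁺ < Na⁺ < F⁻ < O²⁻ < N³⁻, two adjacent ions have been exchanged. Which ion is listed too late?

Check each adjacent pair. Al³⁺ and Si⁴⁺ are reversed: Si⁴⁺ and Al³⁺ share 10 electrons; the higher nuclear charge on Si (Z=14) contracts it more, so Si⁴⁺ < Al³⁺. No other neighbouring pair contradicts the periodic trends, so Si⁴⁺ is the ion listed too late.

Si⁴⁺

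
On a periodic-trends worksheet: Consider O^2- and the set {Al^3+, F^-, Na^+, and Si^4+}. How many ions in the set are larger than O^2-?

0

Each ion has 10 electrons. The ranking follows nuclear charge in reverse — greater Z gives a smaller radius. Si^4+ (Z=14), Al^3+ (Z=13), Na^+ (Z=11), F^- (Z=9), O^2- (Z=8).
Relative to O^2-, the ions that are larger are none. So 0 are larger.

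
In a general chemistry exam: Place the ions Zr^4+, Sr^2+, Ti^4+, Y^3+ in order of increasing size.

Work out protons and electrons: Ti^4+: 18 e⁻, Z=22, Zr^4+: 36 e⁻, Z=40, Y^3+: 36 e⁻, Z=39, Sr^2+: 36 e⁻, Z=38. Ti^4+ < Zr^4+ (same group, 1 shell fewer); Zr^4+ < Y^3+ (both 36 e⁻, Z=40>39); Y^3+ < Sr^2+ (isoelectronic, higher Z=39 is smaller).

Ti^4+ < Zr^4+ < Y^3+ < Sr^2+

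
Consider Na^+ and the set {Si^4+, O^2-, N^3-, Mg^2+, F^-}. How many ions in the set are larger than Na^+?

3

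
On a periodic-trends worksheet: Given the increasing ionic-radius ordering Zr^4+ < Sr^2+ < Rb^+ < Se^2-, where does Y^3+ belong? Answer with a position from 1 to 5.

Each ion has 36 electrons. The ranking follows nuclear charge in reverse — greater Z gives a smaller radius. Zr^4+ (Z=40), Y^3+ (Z=39), Sr^2+ (Z=38), Rb^+ (Z=37), Se^2- (Z=34).
Putting Y^3+ in gives Zr^4+ < Y^3+ < Sr^2+ < Rb^+ < Se^2-; it lands at slot 2.

2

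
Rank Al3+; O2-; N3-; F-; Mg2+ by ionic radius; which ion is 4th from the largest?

Each ion has 10 electrons. The ranking follows nuclear charge in reverse — greater Z gives a smaller radius. Al3+ (Z=13), Mg2+ (Z=12), F- (Z=9), O2- (Z=8), N3- (Z=7).
That gives Al3+ < Mg2+ < F- < O2- < N3-. From the largest end, number 4 is Mg2+.

Mg2+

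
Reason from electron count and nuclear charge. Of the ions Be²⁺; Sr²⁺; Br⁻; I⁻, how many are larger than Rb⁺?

2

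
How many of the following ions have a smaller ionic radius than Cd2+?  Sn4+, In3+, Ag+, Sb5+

3

All of these have 46 electrons (isoelectronic). With the same electron cloud, the ion with the most protons pulls it in tightest. Nuclear charges: Sb5+ (Z=51), Sn4+ (Z=50), In3+ (Z=49), Cd2+ (Z=48), Ag+ (Z=47). Highest Z is smallest.
Ordering all of them (including Cd2+) by radius gives Sb5+ < Sn4+ < In3+ < Cd2+ < Ag+. So 3 are smaller.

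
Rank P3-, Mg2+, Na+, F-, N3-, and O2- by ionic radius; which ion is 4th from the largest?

F-

Work out protons and electrons: Mg2+ (Z=12, 10 e⁻), Na+ (Z=11, 10 e⁻), F- (Z=9, 10 e⁻), O2- (Z=8, 10 e⁻), N3- (Z=7, 10 e⁻), P3- (Z=15, 18 e⁻). Mg2+ < Na+ (isoelectronic, higher Z=12 is smaller); Na+ < F- (both 10 e⁻, Z=11>9); F- < O2- (isoelectronic, higher Z=9 is smaller); O2- < N3- (both 10 e⁻, Z=8>7); N3- < P3- (same group, 1 shell fewer).
That gives Mg2+ < Na+ < F- < O2- < N3- < P3-. From the largest end, number 4 is F-.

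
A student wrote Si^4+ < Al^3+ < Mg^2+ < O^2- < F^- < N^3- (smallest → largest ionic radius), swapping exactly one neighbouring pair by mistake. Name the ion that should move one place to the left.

F^-

The pair O^2-, F^- is the wrong way round — F^- and O^2- share 10 electrons; the higher nuclear charge on F (Z=9) contracts it more, so F^- < O^2-. All other adjacent pairs agree with periodic trends, so F^- is the misplaced ion.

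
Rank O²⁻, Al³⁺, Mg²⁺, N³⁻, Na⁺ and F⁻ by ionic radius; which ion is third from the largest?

All of these have 10 electrons (isoelectronic). With the same electron cloud, the ion with the most protons pulls it in tightest. Nuclear charges: Al³⁺ (Z=13), Mg²⁺ (Z=12), Na⁺ (Z=11), F⁻ (Z=9), O²⁻ (Z=8), N³⁻ (Z=7). Highest Z is smallest.
Ordering: Al³⁺ < Mg²⁺ < Na⁺ < F⁻ < O²⁻ < N³⁻. The third largest is F⁻.

F⁻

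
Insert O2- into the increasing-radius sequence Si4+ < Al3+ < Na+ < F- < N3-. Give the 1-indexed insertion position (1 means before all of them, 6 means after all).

These species are isoelectronic with 10 electrons. The only difference is the number of protons: Si4+ (Z=14), Al3+ (Z=13), Na+ (Z=11), F- (Z=9), O2- (Z=8), N3- (Z=7). The strongest nuclear pull (Si4+) gives the smallest ion.
Putting O2- in gives Si4+ < Al3+ < Na+ < F- < O2- < N3-; it lands at slot 5.

5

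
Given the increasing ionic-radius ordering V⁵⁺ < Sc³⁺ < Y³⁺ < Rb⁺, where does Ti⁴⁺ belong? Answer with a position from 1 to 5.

2

Work out protons and electrons: V⁵⁺: 18 e⁻, Z=23, Ti⁴⁺: 18 e⁻, Z=22, Sc³⁺: 18 e⁻, Z=21, Y³⁺: 36 e⁻, Z=39, Rb⁺: 36 e⁻, Z=37. V⁵⁺ < Ti⁴⁺ (isoelectronic, higher Z=23 is smaller); Ti⁴⁺ < Sc³⁺ (isoelectronic, higher Z=22 is smaller); Sc³⁺ < Y³⁺ (same group, 1 shell fewer); Y³⁺ < Rb⁺ (both 36 e⁻, Z=39>37).
Merged order: V⁵⁺ < Ti⁴⁺ < Sc³⁺ < Y³⁺ < Rb⁺ — Ti⁴⁺ is number 2.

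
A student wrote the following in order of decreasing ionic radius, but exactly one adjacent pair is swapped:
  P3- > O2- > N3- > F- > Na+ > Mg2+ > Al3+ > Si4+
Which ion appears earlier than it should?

O2-

Check each adjacent pair. O2- and N3- are reversed: O2- and N3- share 10 electrons; the higher nuclear charge on O (Z=8) contracts it more, so O2- < N3-. No other neighbouring pair contradicts the periodic trends, so O2- is the ion listed too early.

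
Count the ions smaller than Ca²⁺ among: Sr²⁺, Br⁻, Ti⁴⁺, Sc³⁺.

First list Z and electron count for each: Ti⁴⁺: 18 e⁻, Z=22, Sc³⁺: 18 e⁻, Z=21, Ca²⁺: 18 e⁻, Z=20, Sr²⁺: 36 e⁻, Z=38, Br⁻: 36 e⁻, Z=35. Ti⁴⁺ < Sc³⁺ (isoelectronic, higher Z=22 is smaller); Sc³⁺ < Ca²⁺ (both 18 e⁻, Z=21>20); Ca²⁺ < Sr²⁺ (same group, period 4 vs 5); Sr²⁺ < Br⁻ (isoelectronic, higher Z=38 is smaller).
Overall: Ti⁴⁺ < Sc³⁺ < Ca²⁺ < Sr²⁺ < Br⁻. Ca²⁺ has 2 below it and 2 above. Count: 2.

2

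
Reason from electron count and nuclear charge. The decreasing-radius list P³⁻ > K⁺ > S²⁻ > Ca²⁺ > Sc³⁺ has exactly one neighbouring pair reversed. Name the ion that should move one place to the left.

S²⁻

Scanning neighbour by neighbour, only K⁺/S²⁻ violates a trend: they are isoelectronic (18 e⁻) and K has more protons than S (19 vs 16), making K⁺ smaller. That makes S²⁻ the one sitting a position late relative to where it belongs.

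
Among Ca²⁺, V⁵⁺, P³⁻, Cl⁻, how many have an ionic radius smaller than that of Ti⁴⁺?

Isoelectronic series (18 e⁻ each). Size is set by nuclear charge: more protons means a smaller ion. V⁵⁺ (Z=23), Ti⁴⁺ (Z=22), Ca²⁺ (Z=20), Cl⁻ (Z=17), P³⁻ (Z=15).
Relative to Ti⁴⁺, the ions that are smaller are V⁵⁺. Count: 1.

1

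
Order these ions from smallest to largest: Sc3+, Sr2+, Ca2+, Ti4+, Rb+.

Ti4+ < Sc3+ < Ca2+ < Sr2+ < Rb+

Ti4+ (Z=22, 18 e⁻), Sc3+ (Z=21, 18 e⁻), Ca2+ (Z=20, 18 e⁻), Sr2+ (Z=38, 36 e⁻), Rb+ (Z=37, 36 e⁻). Ti4+ < Sc3+ (isoelectronic, higher Z=22 is smaller); Sc3+ < Ca2+ (isoelectronic, higher Z=21 is smaller); Ca2+ < Sr2+ (same group, 1 shell fewer); Sr2+ < Rb+ (both 36 e⁻, Z=38>37).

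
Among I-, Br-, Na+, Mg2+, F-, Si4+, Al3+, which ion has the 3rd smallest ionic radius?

Mg2+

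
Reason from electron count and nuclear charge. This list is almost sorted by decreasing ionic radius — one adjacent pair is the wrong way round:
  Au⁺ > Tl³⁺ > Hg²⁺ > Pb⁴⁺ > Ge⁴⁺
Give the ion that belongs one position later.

Tl³⁺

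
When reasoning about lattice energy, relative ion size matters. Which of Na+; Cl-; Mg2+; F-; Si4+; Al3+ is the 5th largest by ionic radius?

Al3+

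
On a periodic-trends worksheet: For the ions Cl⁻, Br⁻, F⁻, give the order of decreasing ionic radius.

Br⁻ > Cl⁻ > F⁻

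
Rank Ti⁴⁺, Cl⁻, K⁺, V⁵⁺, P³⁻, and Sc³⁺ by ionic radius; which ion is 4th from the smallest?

K⁺

All of these have 18 electrons (isoelectronic). With the same electron cloud, the ion with the most protons pulls it in tightest. Nuclear charges: V⁵⁺ (Z=23), Ti⁴⁺ (Z=22), Sc³⁺ (Z=21), K⁺ (Z=19), Cl⁻ (Z=17), P³⁻ (Z=15). Highest Z is smallest.
Full ascending order: V⁵⁺ < Ti⁴⁺ < Sc³⁺ < K⁺ < Cl⁻ < P³⁻. Counting from the smallest, position 4 is K⁺.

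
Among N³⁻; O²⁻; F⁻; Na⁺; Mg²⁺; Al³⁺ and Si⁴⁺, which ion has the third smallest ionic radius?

These species are isoelectronic with 10 electrons. The only difference is the number of protons: Si⁴⁺ (Z=14), Al³⁺ (Z=13), Mg²⁺ (Z=12), Na⁺ (Z=11), F⁻ (Z=9), O²⁻ (Z=8), N³⁻ (Z=7). The strongest nuclear pull (Si⁴⁺) gives the smallest ion.
That gives Si⁴⁺ < Al³⁺ < Mg²⁺ < Na⁺ < F⁻ < O²⁻ < N³⁻. From the smallest end, number 3 is Mg²⁺.

Mg²⁺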